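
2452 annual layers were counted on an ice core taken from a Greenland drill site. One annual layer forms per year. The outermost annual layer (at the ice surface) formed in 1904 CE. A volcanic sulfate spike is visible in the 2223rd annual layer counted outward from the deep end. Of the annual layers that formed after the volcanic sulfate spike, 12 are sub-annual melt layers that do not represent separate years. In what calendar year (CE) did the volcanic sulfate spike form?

1687 CE

2452 − 2223 = 229 annual layers lie beyond the volcanic sulfate spike toward the ice surface.
Excluding 12 false annual layers: 229 − 12 = 217.
The annual layer at the ice surface is 1904 CE, so the volcanic sulfate spike dates to 1904 − 217 = 1687 CE.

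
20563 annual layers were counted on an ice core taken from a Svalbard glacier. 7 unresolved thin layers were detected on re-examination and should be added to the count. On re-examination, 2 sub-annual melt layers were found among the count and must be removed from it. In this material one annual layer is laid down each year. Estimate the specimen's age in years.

20568 years

Correcting the raw count gives 20563 − 2 + 7 = 20568 true annual layers.
With a one-to-one annual layer periodicity this is 20568 years.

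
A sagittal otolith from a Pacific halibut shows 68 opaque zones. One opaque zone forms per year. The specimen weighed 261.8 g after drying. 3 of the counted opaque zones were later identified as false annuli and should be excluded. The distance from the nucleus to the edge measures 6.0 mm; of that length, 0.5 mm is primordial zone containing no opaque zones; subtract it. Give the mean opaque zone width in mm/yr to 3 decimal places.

0.085 mm/yr

Adjusted count: 68 − 3 = 65 opaque zones.
The growth record spans 6.0 − 0.5 = 5.5 mm.
5.5 mm over 65 years gives 5.5 / 65 ≈ 0.085 mm/yr.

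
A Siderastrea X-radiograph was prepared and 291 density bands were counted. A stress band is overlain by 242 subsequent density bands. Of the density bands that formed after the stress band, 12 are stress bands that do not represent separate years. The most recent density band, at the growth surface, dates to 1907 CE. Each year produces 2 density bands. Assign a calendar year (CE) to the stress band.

1792 CE

There are 242 density bands younger than the stress band.
242 − 12 false = 230 true density bands after the stress band.
230 density bands at 2 per year is 230 / 2 = 115 years.
The density band at the growth surface is 1907 CE, so the stress band dates to 1907 − 115 = 1792 CE.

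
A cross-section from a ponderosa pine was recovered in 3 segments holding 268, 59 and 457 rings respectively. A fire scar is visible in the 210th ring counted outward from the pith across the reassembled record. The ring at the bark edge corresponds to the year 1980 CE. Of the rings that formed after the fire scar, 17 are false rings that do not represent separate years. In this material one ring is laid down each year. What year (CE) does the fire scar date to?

1423 CE

Total rings = 268 + 59 + 457 = 784.
The fire scar sits at ring 210 from the pith, so 784 − 210 = 574 rings formed after it.
Removing the 17 false rings leaves 574 − 17 = 557 true rings beyond the fire scar.
Counting back 557 years from 1980 CE places the fire scar in 1980 − 557 = 1423 CE.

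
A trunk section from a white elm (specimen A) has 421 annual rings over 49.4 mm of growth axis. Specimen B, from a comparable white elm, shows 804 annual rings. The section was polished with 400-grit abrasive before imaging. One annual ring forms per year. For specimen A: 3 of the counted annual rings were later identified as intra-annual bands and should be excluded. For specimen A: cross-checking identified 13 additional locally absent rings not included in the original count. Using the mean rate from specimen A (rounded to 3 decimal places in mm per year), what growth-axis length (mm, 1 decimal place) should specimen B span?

92.5 mm

Specimen A: adjusted count: 421 − 3 + 13 = 431 annual rings.
A: Mean rate = 49.4 mm / 431 years ≈ 0.115 mm/yr.
B's length ≈ 0.115 × 804 = 92.5 mm.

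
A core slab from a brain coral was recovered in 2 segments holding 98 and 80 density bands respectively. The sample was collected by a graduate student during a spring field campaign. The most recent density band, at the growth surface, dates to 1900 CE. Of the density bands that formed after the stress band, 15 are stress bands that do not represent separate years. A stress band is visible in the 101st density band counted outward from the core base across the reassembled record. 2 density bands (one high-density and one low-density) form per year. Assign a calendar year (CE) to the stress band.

1869 CE

Total density bands = 98 + 80 = 178.
Between density band 101 and the growth surface there are 178 − 101 = 77 density bands.
77 − 15 false = 62 true density bands after the stress band.
Dividing by 2 density bands per year: 62 / 2 = 31 years.
The density band at the growth surface is 1900 CE, so the stress band dates to 1900 − 31 = 1869 CE.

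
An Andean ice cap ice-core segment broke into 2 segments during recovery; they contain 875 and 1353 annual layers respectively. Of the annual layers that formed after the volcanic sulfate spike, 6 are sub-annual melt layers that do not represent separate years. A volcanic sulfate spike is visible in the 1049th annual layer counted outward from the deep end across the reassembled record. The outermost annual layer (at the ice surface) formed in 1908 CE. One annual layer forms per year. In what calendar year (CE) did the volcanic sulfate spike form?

Total annual layers = 875 + 1353 = 2228.
Between annual layer 1049 and the ice surface there are 2228 − 1049 = 1179 annual layers.
Removing the 6 false annual layers leaves 1179 − 6 = 1173 true annual layers beyond the volcanic sulfate spike.
The annual layer at the ice surface is 1908 CE, so the volcanic sulfate spike dates to 1908 − 1173 = 735 CE.

735 CE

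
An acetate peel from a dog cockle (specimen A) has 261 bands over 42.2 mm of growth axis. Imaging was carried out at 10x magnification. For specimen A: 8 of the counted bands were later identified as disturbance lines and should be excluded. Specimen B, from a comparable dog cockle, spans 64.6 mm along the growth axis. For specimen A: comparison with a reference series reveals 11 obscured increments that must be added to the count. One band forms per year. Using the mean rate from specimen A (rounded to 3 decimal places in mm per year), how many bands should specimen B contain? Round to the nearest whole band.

Specimen A: true band count = 261 − 8 + 11 = 264.
A: Mean rate = 42.2 mm / 264 years ≈ 0.160 mm/year.
For B, 64.6 / 0.160 = 403.75 years ≈ 404 bands.

404 bands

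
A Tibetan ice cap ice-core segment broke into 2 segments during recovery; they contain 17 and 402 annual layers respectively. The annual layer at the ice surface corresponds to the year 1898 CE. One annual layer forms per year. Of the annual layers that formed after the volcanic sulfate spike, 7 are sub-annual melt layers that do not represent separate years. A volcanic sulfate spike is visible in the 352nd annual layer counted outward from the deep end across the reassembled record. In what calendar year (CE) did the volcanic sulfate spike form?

1838 CE

Total annual layers = 17 + 402 = 419.
419 − 352 = 67 annual layers lie beyond the volcanic sulfate spike toward the ice surface.
Excluding 7 false annual layers: 67 − 7 = 60.
Counting back 60 years from 1898 CE places the volcanic sulfate spike in 1898 − 60 = 1838 CE.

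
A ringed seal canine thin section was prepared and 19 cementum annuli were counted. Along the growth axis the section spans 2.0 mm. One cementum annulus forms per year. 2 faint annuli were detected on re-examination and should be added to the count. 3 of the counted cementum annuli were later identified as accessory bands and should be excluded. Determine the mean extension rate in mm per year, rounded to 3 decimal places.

0.111 mm per year

After corrections the count is 19 − 3 + 2 = 18 cementum annuli.
Extension rate ≈ 2.0 / 18 = 0.111 mm per year.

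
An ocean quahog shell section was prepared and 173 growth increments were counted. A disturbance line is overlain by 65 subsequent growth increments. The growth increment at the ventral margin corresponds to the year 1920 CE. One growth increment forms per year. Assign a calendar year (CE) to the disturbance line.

65 growth increments formed after the disturbance line.
Counting back 65 years from 1920 CE places the disturbance line in 1920 − 65 = 1855 CE.

1855 CE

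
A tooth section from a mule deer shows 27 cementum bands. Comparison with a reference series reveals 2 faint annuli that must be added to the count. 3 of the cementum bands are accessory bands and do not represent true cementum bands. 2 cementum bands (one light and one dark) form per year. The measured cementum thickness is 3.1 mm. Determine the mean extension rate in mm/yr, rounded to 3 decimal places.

0.238 mm/yr

After corrections the count is 27 − 3 + 2 = 26 cementum bands.
26 cementum bands at 2 per year is 26 / 2 = 13 years.
Mean rate = 3.1 mm / 13 years ≈ 0.238 mm/yr.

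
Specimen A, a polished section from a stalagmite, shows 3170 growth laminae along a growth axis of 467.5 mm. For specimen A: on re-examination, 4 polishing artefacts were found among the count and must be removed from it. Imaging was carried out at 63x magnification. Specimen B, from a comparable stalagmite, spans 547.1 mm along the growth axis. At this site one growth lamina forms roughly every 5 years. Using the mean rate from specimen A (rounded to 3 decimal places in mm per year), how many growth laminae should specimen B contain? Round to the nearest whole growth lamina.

3647 growth laminae

Specimen A: after corrections the count is 3170 − 4 = 3166 growth laminae.
Specimen A: 3166 growth laminae at 5 years each span 3166 × 5 = 15830 years.
A: Mean rate = 467.5 mm / 15830 years ≈ 0.030 mm per year.
Specimen B: 547.1 mm / 0.030 mm per year = 18236.67 years; at 5 years per growth lamina that is 18236.67 / 5 ≈ 3647 growth laminae.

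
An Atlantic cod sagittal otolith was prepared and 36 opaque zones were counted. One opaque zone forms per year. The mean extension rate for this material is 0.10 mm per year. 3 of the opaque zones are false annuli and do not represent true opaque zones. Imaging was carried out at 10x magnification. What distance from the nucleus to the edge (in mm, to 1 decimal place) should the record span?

Adjusted count: 36 − 3 = 33 opaque zones.
33 years at 0.10 mm/year gives 0.10 × 33 = 3.3 mm.

3.3 mm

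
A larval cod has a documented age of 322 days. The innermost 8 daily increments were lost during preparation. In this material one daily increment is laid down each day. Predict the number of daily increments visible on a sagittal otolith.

At one daily increment per day, 322 days correspond to 322 daily increments.
322 − 8 missed = 314 daily increments expected in the prepared section.

314 daily increments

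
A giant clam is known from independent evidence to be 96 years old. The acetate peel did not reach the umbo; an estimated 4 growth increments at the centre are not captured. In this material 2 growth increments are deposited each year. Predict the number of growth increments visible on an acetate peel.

188 growth increments

With 2 growth increments per year, 96 years would produce 96 × 2 = 192 growth increments.
Subtracting the 4 growth increments not captured gives 192 − 4 = 188 growth increments in the record.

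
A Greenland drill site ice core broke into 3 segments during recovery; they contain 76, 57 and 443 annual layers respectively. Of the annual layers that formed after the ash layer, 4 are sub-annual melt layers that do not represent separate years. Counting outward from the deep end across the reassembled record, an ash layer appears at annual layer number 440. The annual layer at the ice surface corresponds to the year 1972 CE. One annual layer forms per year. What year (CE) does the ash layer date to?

1840 CE

Total annual layers = 76 + 57 + 443 = 576.
576 − 440 = 136 annual layers lie beyond the ash layer toward the ice surface.
Removing the 4 false annual layers leaves 136 − 4 = 132 true annual layers beyond the ash layer.
1972 − 132 = 1840 CE.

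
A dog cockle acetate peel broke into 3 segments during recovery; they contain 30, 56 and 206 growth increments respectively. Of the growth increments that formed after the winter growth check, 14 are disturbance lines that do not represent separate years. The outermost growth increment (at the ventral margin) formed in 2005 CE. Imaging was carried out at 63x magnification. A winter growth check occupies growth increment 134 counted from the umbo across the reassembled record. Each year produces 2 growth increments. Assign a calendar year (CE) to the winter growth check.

Total growth increments = 30 + 56 + 206 = 292.
Between growth increment 134 and the ventral margin there are 292 − 134 = 158 growth increments.
158 − 14 false = 144 true growth increments after the winter growth check.
With 2 growth increments per year, 144 / 2 = 72 years.
2005 − 72 = 1933 CE.

1933 CE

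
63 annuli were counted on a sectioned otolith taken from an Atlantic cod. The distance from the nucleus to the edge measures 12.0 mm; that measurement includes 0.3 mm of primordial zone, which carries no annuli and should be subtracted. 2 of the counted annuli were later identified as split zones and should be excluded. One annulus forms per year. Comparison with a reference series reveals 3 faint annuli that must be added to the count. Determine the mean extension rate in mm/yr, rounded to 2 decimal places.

0.18 mm/yr

Correcting the raw count gives 63 − 2 + 3 = 64 true annuli.
Removing the 0.3 mm offcut leaves 12.0 − 0.3 = 11.7 mm.
Extension rate ≈ 11.7 / 64 = 0.18 mm/yr.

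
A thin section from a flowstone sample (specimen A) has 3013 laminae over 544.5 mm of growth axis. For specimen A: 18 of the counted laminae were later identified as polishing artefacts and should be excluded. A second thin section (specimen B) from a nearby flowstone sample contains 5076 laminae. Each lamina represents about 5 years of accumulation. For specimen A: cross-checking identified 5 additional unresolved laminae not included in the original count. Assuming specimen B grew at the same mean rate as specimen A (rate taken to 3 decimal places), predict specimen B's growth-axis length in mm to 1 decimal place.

Specimen A: correcting the raw count gives 3013 − 18 + 5 = 3000 true laminae.
Specimen A: multiplying by 5 years per lamina: 3000 × 5 = 15000 years.
A: Mean rate = 544.5 mm / 15000 years ≈ 0.036 mm/year.
Specimen B: 5076 laminae at 5 years each span 5076 × 5 = 25380 years. For B, 0.036 mm/year × 25380 years = 913.7 mm.

913.7 mm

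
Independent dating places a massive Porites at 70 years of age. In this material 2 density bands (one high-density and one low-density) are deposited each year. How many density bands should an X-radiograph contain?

With 2 density bands per year, 70 years would produce 70 × 2 = 140 density bands.
So 140 density bands should be present.

140 density bands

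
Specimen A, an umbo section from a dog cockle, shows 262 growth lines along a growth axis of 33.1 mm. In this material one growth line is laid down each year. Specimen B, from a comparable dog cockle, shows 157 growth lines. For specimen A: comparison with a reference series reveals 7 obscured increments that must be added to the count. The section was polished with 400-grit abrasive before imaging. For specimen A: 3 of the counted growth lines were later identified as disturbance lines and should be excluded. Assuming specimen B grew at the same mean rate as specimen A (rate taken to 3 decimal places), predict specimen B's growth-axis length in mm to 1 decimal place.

Specimen A: correcting the raw count gives 262 − 3 + 7 = 266 true growth lines.
A: 33.1 mm over 266 years gives 33.1 / 266 ≈ 0.124 mm per year.
For B, 0.124 mm/year × 157 years = 19.5 mm.

19.5 mm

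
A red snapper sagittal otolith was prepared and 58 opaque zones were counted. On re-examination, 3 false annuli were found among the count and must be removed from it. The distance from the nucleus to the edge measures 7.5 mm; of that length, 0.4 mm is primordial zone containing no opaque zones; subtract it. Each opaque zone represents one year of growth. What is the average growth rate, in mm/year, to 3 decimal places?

Correcting the raw count gives 58 − 3 = 55 true opaque zones.
Removing the 0.4 mm offcut leaves 7.5 − 0.4 = 7.1 mm.
Mean rate = 7.1 mm / 55 years ≈ 0.129 mm/year.

0.129 mm/year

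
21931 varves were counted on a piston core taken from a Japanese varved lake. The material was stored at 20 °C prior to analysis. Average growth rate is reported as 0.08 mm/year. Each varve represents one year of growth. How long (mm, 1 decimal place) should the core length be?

21931 years of growth are recorded.
Length ≈ 0.08 × 21931 = 1754.5 mm.

1754.5 mm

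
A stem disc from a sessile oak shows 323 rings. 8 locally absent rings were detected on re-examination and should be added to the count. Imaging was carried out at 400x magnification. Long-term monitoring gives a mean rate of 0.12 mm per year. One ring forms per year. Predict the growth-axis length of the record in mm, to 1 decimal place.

39.7 mm

True ring count = 323 + 8 = 331.
Length ≈ 0.12 × 331 = 39.7 mm.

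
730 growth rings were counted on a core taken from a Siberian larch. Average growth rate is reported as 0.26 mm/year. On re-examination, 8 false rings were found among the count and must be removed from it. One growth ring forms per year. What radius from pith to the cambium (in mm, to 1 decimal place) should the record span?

187.7 mm

True growth ring count = 730 − 8 = 722.
Length ≈ 0.26 × 722 = 187.7 mm.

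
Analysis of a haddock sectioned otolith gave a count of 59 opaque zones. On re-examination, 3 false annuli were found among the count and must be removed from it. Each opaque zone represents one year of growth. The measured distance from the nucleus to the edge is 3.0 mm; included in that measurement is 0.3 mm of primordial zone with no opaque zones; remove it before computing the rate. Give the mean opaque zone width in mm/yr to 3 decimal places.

Correcting the raw count gives 59 − 3 = 56 true opaque zones.
The growth record spans 3.0 − 0.3 = 2.7 mm.
Mean rate = 2.7 mm / 56 years ≈ 0.048 mm/yr.

0.048 mm/yr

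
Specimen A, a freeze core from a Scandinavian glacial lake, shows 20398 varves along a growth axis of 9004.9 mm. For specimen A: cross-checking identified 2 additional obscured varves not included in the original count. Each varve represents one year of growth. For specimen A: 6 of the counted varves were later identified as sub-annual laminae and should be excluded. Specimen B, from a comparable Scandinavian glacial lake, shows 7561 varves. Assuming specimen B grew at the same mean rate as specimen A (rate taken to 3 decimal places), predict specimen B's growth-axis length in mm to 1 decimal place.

Specimen A: adjusted count: 20398 − 6 + 2 = 20394 varves.
A: Mean rate = 9004.9 mm / 20394 years ≈ 0.442 mm/yr.
Length of B = 0.442 × 7561 = 3342.0 mm.

3342.0 mm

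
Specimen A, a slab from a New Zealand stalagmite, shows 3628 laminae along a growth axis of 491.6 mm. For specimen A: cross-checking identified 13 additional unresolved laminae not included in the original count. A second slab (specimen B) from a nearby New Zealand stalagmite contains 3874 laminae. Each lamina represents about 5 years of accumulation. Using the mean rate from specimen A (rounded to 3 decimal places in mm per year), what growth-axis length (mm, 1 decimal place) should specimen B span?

Specimen A: adjusted count: 3628 + 13 = 3641 laminae.
Specimen A: at 5 years per lamina, 3641 × 5 = 18205 years.
A: 491.6 mm over 18205 years gives 491.6 / 18205 ≈ 0.027 mm/year.
Specimen B: at 5 years per lamina, 3874 × 5 = 19370 years. B's length ≈ 0.027 × 19370 = 523.0 mm.

523.0 mm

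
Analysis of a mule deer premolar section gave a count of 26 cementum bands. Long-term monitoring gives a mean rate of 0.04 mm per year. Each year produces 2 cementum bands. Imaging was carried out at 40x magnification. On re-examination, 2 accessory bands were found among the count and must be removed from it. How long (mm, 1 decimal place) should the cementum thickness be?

Adjusted count: 26 − 2 = 24 cementum bands.
24 cementum bands at 2 per year is 24 / 2 = 12 years.
Length ≈ 0.04 × 12 = 0.5 mm.

0.5 mm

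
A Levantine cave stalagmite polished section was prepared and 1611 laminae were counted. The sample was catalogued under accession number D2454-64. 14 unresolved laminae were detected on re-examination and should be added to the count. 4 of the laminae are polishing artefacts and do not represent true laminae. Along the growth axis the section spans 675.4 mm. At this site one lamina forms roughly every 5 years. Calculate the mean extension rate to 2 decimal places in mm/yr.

0.08 mm/yr

True lamina count = 1611 − 4 + 14 = 1621.
Multiplying by 5 years per lamina: 1621 × 5 = 8105 years.
675.4 mm over 8105 years gives 675.4 / 8105 ≈ 0.08 mm/yr.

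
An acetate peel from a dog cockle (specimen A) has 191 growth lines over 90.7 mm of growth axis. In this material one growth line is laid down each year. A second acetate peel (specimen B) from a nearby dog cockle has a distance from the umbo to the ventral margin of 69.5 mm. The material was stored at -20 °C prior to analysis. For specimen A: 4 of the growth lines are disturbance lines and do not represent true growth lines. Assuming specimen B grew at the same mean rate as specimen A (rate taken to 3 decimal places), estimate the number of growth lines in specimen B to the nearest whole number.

143 growth lines

Specimen A: after corrections the count is 191 − 4 = 187 growth lines.
A: Extension rate ≈ 90.7 / 187 = 0.485 mm/year.
For B, 69.5 / 0.485 = 143.30 years ≈ 143 growth lines.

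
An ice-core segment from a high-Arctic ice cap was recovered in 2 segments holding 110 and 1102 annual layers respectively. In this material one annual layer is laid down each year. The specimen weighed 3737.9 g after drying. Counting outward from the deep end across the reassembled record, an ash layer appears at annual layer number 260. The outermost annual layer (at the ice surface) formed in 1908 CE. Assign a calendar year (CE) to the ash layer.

956 CE

Total annual layers = 110 + 1102 = 1212.
The ash layer sits at annual layer 260 from the deep end, so 1212 − 260 = 952 annual layers formed after it.
Counting back 952 years from 1908 CE places the ash layer in 1908 − 952 = 956 CE.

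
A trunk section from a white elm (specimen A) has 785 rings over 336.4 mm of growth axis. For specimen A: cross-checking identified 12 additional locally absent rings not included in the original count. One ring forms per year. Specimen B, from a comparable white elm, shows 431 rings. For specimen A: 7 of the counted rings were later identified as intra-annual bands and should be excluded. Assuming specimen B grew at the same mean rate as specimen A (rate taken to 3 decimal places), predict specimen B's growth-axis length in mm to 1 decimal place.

183.6 mm

Specimen A: after corrections the count is 785 − 7 + 12 = 790 rings.
A: 336.4 mm over 790 years gives 336.4 / 790 ≈ 0.426 mm per year.
For B, 0.426 mm/year × 431 years = 183.6 mm.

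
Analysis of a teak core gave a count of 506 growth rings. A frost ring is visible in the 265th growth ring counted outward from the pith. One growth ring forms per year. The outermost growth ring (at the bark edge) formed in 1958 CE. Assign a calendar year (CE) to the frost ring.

1717 CE

The frost ring sits at growth ring 265 from the pith, so 506 − 265 = 241 growth rings formed after it.
1958 − 241 = 1717 CE.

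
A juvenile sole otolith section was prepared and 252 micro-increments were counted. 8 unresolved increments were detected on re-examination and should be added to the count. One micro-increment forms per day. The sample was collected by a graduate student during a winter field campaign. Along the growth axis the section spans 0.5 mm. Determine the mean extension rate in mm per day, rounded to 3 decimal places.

0.002 mm per day

Adjusted count: 252 + 8 = 260 micro-increments.
Extension rate ≈ 0.5 / 260 = 0.002 mm per day.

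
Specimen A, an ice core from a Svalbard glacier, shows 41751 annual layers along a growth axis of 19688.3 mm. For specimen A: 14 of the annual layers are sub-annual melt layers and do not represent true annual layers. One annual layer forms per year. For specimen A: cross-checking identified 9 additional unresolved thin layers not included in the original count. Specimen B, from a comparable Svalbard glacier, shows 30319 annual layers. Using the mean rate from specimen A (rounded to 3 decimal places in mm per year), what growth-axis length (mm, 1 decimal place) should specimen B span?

14310.6 mm

Specimen A: true annual layer count = 41751 − 14 + 9 = 41746.
A: Mean rate = 19688.3 mm / 41746 years ≈ 0.472 mm/yr.
For B, 0.472 mm/year × 30319 years = 14310.6 mm.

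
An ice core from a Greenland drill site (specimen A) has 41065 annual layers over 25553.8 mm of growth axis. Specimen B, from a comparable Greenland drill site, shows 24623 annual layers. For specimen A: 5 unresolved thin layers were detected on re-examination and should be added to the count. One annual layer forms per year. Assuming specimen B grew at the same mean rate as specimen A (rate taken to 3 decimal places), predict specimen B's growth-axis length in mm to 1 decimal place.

15315.5 mm

Specimen A: adjusted count: 41065 + 5 = 41070 annual layers.
A: 25553.8 mm over 41070 years gives 25553.8 / 41070 ≈ 0.622 mm/yr.
Length of B = 0.622 × 24623 = 15315.5 mm.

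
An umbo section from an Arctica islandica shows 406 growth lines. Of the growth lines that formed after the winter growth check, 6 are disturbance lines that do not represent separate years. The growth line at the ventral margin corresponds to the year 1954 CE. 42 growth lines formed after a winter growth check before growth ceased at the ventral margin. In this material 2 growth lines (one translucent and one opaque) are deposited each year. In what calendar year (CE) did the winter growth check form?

1936 CE

42 growth lines post-date the winter growth check.
Removing the 6 false growth lines leaves 42 − 6 = 36 true growth lines beyond the winter growth check.
36 growth lines at 2 per year is 36 / 2 = 18 years.
Counting back 18 years from 1954 CE places the winter growth check in 1954 − 18 = 1936 CE.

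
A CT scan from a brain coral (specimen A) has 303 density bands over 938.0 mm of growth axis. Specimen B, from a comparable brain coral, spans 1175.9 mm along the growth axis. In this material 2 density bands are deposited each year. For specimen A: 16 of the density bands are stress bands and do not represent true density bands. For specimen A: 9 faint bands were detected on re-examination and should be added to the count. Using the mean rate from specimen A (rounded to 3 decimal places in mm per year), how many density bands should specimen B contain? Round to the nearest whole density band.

371 density bands

Specimen A: true density band count = 303 − 16 + 9 = 296.
Specimen A: with 2 density bands per year, 296 / 2 = 148 years.
A: Extension rate ≈ 938.0 / 148 = 6.338 mm/year.
B spans 1175.9 / 6.338 = 185.53 years; at 2 density bands per year that is 185.53 × 2 ≈ 371 density bands.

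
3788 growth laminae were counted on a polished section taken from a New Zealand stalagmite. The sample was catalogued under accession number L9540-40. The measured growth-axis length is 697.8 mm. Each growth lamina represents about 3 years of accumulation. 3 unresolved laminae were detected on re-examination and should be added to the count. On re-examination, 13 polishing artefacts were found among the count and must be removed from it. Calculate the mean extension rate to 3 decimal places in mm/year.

0.062 mm/year

After corrections the count is 3788 − 13 + 3 = 3778 growth laminae.
3778 growth laminae at 3 years each span 3778 × 3 = 11334 years.
697.8 mm over 11334 years gives 697.8 / 11334 ≈ 0.062 mm/year.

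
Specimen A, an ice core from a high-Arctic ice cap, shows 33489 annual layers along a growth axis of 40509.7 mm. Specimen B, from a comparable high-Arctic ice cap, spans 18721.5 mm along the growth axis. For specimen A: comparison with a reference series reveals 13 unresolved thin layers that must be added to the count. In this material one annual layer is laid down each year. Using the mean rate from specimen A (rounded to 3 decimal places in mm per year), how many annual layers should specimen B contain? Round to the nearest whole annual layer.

15485 annual layers

Specimen A: adjusted count: 33489 + 13 = 33502 annual layers.
A: Extension rate ≈ 40509.7 / 33502 = 1.209 mm per year.
For B, 18721.5 / 1.209 = 15485.11 years ≈ 15485 annual layers.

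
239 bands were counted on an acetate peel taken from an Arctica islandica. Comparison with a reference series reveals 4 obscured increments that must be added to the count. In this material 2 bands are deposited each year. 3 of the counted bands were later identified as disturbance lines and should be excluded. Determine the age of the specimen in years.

120 years

Correcting the raw count gives 239 − 3 + 4 = 240 true bands.
Dividing by 2 bands per year: 240 / 2 = 120 years.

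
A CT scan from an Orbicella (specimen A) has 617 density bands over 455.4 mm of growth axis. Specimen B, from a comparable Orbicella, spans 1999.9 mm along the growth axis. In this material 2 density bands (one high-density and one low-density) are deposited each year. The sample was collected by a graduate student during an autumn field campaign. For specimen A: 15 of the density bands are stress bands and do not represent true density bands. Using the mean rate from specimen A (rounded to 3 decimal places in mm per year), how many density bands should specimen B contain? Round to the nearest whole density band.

2644 density bands

Specimen A: correcting the raw count gives 617 − 15 = 602 true density bands.
Specimen A: 602 density bands at 2 per year is 602 / 2 = 301 years.
A: 455.4 mm over 301 years gives 455.4 / 301 ≈ 1.513 mm/year.
For B, 1999.9 / 1.513 = 1321.81 years; at 2 density bands per year that is 1321.81 × 2 ≈ 2644 density bands.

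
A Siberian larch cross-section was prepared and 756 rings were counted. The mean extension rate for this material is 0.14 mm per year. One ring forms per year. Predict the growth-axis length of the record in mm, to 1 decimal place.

105.8 mm

756 years of growth are recorded.
Length ≈ 0.14 × 756 = 105.8 mm.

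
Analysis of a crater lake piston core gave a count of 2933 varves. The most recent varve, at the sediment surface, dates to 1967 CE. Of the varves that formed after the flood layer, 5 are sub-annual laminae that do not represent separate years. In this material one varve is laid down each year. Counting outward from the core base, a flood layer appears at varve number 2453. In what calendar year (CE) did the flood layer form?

1492 CE

The flood layer sits at varve 2453 from the core base, so 2933 − 2453 = 480 varves formed after it.
480 − 5 false = 475 true varves after the flood layer.
The varve at the sediment surface is 1967 CE, so the flood layer dates to 1967 − 475 = 1492 CE.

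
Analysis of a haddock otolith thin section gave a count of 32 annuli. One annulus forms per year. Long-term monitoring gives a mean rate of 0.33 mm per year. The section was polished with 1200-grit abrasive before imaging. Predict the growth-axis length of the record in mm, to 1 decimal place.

The record spans 32 years at 0.33 mm per year.
32 years at 0.33 mm/year gives 0.33 × 32 = 10.6 mm.

10.6 mm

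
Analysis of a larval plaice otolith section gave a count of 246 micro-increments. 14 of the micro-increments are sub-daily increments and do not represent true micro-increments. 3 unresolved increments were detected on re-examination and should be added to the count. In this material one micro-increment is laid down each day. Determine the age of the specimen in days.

235 d

True micro-increment count = 246 − 14 + 3 = 235.
At one micro-increment per day, that is 235 days.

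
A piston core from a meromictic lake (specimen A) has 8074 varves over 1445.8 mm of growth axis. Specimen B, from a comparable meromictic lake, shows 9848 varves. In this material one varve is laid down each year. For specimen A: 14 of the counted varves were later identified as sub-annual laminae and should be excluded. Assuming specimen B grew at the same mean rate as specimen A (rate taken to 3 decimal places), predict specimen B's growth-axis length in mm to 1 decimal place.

1762.8 mm

Specimen A: after corrections the count is 8074 − 14 = 8060 varves.
A: Extension rate ≈ 1445.8 / 8060 = 0.179 mm/yr.
B's length ≈ 0.179 × 9848 = 1762.8 mm.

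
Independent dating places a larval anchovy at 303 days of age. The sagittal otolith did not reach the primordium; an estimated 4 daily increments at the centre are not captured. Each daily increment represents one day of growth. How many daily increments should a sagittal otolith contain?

299 daily increments

Expected daily increments over 303 days: 303.
Subtracting the 4 daily increments not captured gives 303 − 4 = 299 daily increments in the record.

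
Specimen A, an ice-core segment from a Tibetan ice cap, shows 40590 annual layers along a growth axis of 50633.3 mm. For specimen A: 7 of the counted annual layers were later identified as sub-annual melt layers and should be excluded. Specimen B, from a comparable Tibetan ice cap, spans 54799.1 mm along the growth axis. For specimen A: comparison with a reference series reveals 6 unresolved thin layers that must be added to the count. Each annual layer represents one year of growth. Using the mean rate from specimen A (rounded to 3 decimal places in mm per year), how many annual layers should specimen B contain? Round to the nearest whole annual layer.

43945 annual layers

Specimen A: after corrections the count is 40590 − 7 + 6 = 40589 annual layers.
A: Mean rate = 50633.3 mm / 40589 years ≈ 1.247 mm/yr.
For B, 54799.1 / 1.247 = 43944.75 years ≈ 43945 annual layers.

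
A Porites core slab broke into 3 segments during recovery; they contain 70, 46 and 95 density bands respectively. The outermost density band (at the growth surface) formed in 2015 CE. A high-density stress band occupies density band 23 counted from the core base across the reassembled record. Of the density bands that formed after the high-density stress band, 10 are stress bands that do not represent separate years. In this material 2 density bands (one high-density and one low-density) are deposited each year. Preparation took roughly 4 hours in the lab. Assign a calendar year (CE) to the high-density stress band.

1926 CE

Total density bands = 70 + 46 + 95 = 211.
The high-density stress band sits at density band 23 from the core base, so 211 − 23 = 188 density bands formed after it.
Excluding 10 false density bands: 188 − 10 = 178.
Dividing by 2 density bands per year: 178 / 2 = 89 years.
Counting back 89 years from 2015 CE places the high-density stress band in 2015 − 89 = 1926 CE.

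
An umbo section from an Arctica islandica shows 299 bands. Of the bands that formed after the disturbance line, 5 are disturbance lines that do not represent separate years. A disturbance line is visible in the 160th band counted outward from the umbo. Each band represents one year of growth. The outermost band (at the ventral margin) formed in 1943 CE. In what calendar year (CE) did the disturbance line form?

1809 CE

Between band 160 and the ventral margin there are 299 − 160 = 139 bands.
Removing the 5 false bands leaves 139 − 5 = 134 true bands beyond the disturbance line.
1943 − 134 = 1809 CE.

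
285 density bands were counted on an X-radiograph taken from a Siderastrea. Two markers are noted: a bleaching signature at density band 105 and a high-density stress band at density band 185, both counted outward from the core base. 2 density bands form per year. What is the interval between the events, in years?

Separation: 185 − 105 = 80 density bands.
Dividing by 2 density bands per year: 80 / 2 = 40 years.

40 years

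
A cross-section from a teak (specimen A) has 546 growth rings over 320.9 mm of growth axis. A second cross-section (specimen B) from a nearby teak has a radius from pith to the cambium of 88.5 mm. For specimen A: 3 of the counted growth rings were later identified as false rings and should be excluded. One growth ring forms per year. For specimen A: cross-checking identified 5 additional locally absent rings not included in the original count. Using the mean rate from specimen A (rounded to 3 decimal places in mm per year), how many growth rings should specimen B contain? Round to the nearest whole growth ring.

151 growth rings

Specimen A: after corrections the count is 546 − 3 + 5 = 548 growth rings.
A: Mean rate = 320.9 mm / 548 years ≈ 0.586 mm/year.
B spans 88.5 / 0.586 = 151.02 years ≈ 151 growth rings.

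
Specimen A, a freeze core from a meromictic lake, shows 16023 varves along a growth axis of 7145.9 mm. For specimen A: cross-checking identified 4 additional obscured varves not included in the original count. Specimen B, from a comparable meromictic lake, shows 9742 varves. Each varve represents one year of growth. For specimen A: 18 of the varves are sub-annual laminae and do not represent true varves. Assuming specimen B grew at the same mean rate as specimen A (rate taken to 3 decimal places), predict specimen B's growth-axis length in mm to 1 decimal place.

Specimen A: adjusted count: 16023 − 18 + 4 = 16009 varves.
A: 7145.9 mm over 16009 years gives 7145.9 / 16009 ≈ 0.446 mm per year.
B's length ≈ 0.446 × 9742 = 4344.9 mm.

4344.9 mm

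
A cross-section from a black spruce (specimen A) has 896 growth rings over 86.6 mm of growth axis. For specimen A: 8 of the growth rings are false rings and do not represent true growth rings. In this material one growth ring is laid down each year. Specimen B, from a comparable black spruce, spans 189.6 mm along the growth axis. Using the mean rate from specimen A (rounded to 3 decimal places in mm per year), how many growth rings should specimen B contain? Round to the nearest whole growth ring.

Specimen A: true growth ring count = 896 − 8 = 888.
A: Mean rate = 86.6 mm / 888 years ≈ 0.098 mm/yr.
Specimen B: 189.6 mm / 0.098 mm per year = 1934.69 years ≈ 1935 growth rings.

1935 growth rings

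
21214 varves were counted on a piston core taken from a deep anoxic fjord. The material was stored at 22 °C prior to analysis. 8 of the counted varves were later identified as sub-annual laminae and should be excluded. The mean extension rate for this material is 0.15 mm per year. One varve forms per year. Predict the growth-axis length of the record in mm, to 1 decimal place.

Adjusted count: 21214 − 8 = 21206 varves.
Length ≈ 0.15 × 21206 = 3180.9 mm.

3180.9 mm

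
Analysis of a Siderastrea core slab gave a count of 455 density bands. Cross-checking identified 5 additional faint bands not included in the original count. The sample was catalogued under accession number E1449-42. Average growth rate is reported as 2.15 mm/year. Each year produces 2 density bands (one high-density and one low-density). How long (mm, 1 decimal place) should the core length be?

494.5 mm

True density band count = 455 + 5 = 460.
Dividing by 2 density bands per year: 460 / 2 = 230 years.
230 years at 2.15 mm/year gives 2.15 × 230 = 494.5 mm.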